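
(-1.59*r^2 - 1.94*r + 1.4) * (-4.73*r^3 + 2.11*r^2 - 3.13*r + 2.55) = 7.5207*r^5 + 5.8213*r^4 - 5.7387*r^3 + 4.9717*r^2 - 9.329*r + 3.57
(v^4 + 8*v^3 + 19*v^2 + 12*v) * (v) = v^5 + 8*v^4 + 19*v^3 + 12*v^2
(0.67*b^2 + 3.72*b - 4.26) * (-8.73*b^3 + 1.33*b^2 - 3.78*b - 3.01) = -5.8491*b^5 - 31.5845*b^4 + 39.6048*b^3 - 21.7441*b^2 + 4.9056*b + 12.8226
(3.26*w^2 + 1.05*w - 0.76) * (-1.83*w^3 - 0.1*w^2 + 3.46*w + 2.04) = -5.9658*w^5 - 2.2475*w^4 + 12.5654*w^3 + 10.3594*w^2 - 0.4876*w - 1.5504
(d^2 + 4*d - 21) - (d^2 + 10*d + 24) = -6*d - 45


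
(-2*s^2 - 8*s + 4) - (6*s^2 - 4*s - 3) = -8*s^2 - 4*s + 7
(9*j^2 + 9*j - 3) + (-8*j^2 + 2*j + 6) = j^2 + 11*j + 3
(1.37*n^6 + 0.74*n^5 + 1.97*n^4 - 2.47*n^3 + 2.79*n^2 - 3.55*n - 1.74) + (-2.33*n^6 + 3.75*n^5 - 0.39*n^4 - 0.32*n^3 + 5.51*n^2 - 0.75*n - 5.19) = -0.96*n^6 + 4.49*n^5 + 1.58*n^4 - 2.79*n^3 + 8.3*n^2 - 4.3*n - 6.93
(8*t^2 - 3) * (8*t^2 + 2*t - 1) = 64*t^4 + 16*t^3 - 32*t^2 - 6*t + 3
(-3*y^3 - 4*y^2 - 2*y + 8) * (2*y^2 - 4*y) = -6*y^5 + 4*y^4 + 12*y^3 + 24*y^2 - 32*y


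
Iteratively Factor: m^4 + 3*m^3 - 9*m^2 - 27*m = (m + 3)*(m^3 - 9*m) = (m - 3)*(m + 3)*(m^2 + 3*m) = (m - 3)*(m + 3)^2*(m)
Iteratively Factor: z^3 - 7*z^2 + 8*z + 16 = (z - 4)*(z^2 - 3*z - 4) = (z - 4)*(z + 1)*(z - 4)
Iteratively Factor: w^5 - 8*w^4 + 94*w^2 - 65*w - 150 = (w - 2)*(w^4 - 6*w^3 - 12*w^2 + 70*w + 75) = (w - 5)*(w - 2)*(w^3 - w^2 - 17*w - 15) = (w - 5)*(w - 2)*(w + 1)*(w^2 - 2*w - 15) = (w - 5)^2*(w - 2)*(w + 1)*(w + 3)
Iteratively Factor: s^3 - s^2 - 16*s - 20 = (s - 5)*(s^2 + 4*s + 4) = (s - 5)*(s + 2)*(s + 2)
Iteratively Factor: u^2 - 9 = (u - 3)*(u + 3)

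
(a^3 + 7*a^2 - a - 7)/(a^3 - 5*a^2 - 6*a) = (a^2 + 6*a - 7)/(a*(a - 6))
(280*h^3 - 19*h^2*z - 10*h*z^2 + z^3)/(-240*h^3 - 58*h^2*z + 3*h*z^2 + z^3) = (-7*h + z)/(6*h + z)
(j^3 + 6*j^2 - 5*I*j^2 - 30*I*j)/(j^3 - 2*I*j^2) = (j^2 + j*(6 - 5*I) - 30*I)/(j*(j - 2*I))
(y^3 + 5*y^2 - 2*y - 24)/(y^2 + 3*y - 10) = (y^2 + 7*y + 12)/(y + 5)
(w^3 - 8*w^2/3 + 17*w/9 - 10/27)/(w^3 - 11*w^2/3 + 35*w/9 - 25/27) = (3*w - 2)/(3*w - 5)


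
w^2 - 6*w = w*(w - 6)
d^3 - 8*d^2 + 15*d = d*(d - 5)*(d - 3)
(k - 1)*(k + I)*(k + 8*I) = k^3 - k^2 + 9*I*k^2 - 8*k - 9*I*k + 8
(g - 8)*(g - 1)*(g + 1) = g^3 - 8*g^2 - g + 8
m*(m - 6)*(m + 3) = m^3 - 3*m^2 - 18*m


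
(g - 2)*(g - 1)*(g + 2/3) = g^3 - 7*g^2/3 + 4/3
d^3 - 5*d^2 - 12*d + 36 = (d - 6)*(d - 2)*(d + 3)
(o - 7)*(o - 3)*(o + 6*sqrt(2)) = o^3 - 10*o^2 + 6*sqrt(2)*o^2 - 60*sqrt(2)*o + 21*o + 126*sqrt(2)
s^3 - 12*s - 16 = (s - 4)*(s + 2)^2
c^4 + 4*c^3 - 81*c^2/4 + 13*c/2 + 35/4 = (c - 5/2)*(c - 1)*(c + 1/2)*(c + 7)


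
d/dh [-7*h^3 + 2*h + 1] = 2 - 21*h^2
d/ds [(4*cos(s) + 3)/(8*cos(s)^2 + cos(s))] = (32*sin(s) + 3*sin(s)/cos(s)^2 + 48*tan(s))/(8*cos(s) + 1)^2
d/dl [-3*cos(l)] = 3*sin(l)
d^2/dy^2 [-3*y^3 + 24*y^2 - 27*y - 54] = 48 - 18*y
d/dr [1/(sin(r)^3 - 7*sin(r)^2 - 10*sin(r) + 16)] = (-3*sin(r)^2 + 14*sin(r) + 10)*cos(r)/(sin(r)^3 - 7*sin(r)^2 - 10*sin(r) + 16)^2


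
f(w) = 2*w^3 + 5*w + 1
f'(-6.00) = 221.00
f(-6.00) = -461.00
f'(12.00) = 869.00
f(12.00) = 3517.00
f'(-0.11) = 5.07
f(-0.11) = 0.45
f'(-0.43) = 6.11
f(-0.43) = -1.31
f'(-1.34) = 15.77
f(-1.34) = -10.51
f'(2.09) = 31.21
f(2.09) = 29.71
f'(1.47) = 17.97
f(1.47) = 14.70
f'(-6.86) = 287.36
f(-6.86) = -678.96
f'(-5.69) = 199.26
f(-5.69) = -395.89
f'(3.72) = 88.03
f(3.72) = 122.56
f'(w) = 6*w^2 + 5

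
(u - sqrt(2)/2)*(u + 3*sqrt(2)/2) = u^2 + sqrt(2)*u - 3/2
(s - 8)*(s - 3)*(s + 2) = s^3 - 9*s^2 + 2*s + 48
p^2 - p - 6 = (p - 3)*(p + 2)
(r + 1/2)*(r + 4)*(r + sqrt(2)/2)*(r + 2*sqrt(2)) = r^4 + 5*sqrt(2)*r^3/2 + 9*r^3/2 + 4*r^2 + 45*sqrt(2)*r^2/4 + 5*sqrt(2)*r + 9*r + 4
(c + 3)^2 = c^2 + 6*c + 9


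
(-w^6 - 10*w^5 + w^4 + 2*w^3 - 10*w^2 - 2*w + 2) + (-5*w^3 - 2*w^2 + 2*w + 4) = -w^6 - 10*w^5 + w^4 - 3*w^3 - 12*w^2 + 6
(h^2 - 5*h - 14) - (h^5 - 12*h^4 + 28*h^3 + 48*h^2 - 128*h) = -h^5 + 12*h^4 - 28*h^3 - 47*h^2 + 123*h - 14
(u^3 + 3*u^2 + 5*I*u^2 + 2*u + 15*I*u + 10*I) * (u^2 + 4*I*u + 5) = u^5 + 3*u^4 + 9*I*u^4 - 13*u^3 + 27*I*u^3 - 45*u^2 + 43*I*u^2 - 30*u + 75*I*u + 50*I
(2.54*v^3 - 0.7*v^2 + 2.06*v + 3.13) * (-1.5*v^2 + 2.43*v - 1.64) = -3.81*v^5 + 7.2222*v^4 - 8.9566*v^3 + 1.4588*v^2 + 4.2275*v - 5.1332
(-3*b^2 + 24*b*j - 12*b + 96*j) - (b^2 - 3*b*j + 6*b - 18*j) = -4*b^2 + 27*b*j - 18*b + 114*j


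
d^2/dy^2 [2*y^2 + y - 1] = 4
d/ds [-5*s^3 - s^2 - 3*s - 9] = -15*s^2 - 2*s - 3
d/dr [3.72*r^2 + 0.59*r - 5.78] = 7.44*r + 0.59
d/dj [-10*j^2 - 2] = -20*j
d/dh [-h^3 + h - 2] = 1 - 3*h^2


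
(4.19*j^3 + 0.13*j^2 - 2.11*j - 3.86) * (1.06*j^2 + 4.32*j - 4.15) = 4.4414*j^5 + 18.2386*j^4 - 19.0635*j^3 - 13.7463*j^2 - 7.9187*j + 16.019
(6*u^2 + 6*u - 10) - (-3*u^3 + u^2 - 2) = 3*u^3 + 5*u^2 + 6*u - 8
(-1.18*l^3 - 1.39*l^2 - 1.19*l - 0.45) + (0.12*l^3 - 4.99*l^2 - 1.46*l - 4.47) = -1.06*l^3 - 6.38*l^2 - 2.65*l - 4.92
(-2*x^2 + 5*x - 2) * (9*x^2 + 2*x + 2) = -18*x^4 + 41*x^3 - 12*x^2 + 6*x - 4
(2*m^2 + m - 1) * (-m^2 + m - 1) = -2*m^4 + m^3 - 2*m + 1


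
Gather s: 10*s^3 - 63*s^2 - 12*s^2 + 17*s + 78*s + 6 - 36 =10*s^3 - 75*s^2 + 95*s - 30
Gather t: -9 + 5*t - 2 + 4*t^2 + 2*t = 4*t^2 + 7*t - 11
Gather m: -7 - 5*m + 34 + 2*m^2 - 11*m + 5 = 2*m^2 - 16*m + 32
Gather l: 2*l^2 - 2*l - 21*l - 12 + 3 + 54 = 2*l^2 - 23*l + 45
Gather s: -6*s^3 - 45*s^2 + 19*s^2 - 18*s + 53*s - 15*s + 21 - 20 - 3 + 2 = -6*s^3 - 26*s^2 + 20*s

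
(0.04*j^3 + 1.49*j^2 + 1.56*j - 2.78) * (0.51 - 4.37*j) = -0.1748*j^4 - 6.4909*j^3 - 6.0573*j^2 + 12.9442*j - 1.4178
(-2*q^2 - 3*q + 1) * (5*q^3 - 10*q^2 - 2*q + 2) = -10*q^5 + 5*q^4 + 39*q^3 - 8*q^2 - 8*q + 2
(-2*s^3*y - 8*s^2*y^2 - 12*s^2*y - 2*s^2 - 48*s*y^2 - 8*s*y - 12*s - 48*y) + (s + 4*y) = -2*s^3*y - 8*s^2*y^2 - 12*s^2*y - 2*s^2 - 48*s*y^2 - 8*s*y - 11*s - 44*y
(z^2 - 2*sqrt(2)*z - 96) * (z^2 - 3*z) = z^4 - 3*z^3 - 2*sqrt(2)*z^3 - 96*z^2 + 6*sqrt(2)*z^2 + 288*z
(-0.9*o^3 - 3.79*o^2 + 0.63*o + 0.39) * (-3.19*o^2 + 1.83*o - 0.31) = 2.871*o^5 + 10.4431*o^4 - 8.6664*o^3 + 1.0837*o^2 + 0.5184*o - 0.1209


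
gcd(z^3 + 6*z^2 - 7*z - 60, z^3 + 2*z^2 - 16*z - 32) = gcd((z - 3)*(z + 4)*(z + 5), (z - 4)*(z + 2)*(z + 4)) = z + 4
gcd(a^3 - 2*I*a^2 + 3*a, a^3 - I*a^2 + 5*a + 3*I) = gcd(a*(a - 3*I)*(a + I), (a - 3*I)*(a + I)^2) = a^2 - 2*I*a + 3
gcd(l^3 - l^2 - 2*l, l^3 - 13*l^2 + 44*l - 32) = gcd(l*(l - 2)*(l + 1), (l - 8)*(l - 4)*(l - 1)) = 1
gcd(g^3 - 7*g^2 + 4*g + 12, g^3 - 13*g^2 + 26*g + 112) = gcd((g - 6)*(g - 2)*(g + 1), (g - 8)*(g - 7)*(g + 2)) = 1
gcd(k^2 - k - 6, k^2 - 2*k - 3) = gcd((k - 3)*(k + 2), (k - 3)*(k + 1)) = k - 3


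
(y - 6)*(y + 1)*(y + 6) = y^3 + y^2 - 36*y - 36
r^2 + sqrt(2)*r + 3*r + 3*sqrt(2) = (r + 3)*(r + sqrt(2))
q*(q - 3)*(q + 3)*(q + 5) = q^4 + 5*q^3 - 9*q^2 - 45*q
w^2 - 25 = (w - 5)*(w + 5)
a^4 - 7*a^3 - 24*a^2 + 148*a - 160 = (a - 8)*(a - 2)^2*(a + 5)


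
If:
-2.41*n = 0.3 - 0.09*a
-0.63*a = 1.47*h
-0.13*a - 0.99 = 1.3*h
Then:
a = 2.32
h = -0.99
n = -0.04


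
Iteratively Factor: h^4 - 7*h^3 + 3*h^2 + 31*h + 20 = (h - 5)*(h^3 - 2*h^2 - 7*h - 4) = (h - 5)*(h + 1)*(h^2 - 3*h - 4) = (h - 5)*(h + 1)^2*(h - 4)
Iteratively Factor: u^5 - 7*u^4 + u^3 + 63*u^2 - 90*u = (u + 3)*(u^4 - 10*u^3 + 31*u^2 - 30*u) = (u - 3)*(u + 3)*(u^3 - 7*u^2 + 10*u) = (u - 5)*(u - 3)*(u + 3)*(u^2 - 2*u) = (u - 5)*(u - 3)*(u - 2)*(u + 3)*(u)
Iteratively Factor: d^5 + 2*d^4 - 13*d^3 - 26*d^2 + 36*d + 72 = (d + 3)*(d^4 - d^3 - 10*d^2 + 4*d + 24) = (d + 2)*(d + 3)*(d^3 - 3*d^2 - 4*d + 12) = (d - 3)*(d + 2)*(d + 3)*(d^2 - 4) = (d - 3)*(d - 2)*(d + 2)*(d + 3)*(d + 2)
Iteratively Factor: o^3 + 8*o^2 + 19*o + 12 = (o + 3)*(o^2 + 5*o + 4) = (o + 3)*(o + 4)*(o + 1)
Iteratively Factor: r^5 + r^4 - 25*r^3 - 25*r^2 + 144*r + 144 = (r + 4)*(r^4 - 3*r^3 - 13*r^2 + 27*r + 36) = (r - 4)*(r + 4)*(r^3 + r^2 - 9*r - 9) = (r - 4)*(r + 3)*(r + 4)*(r^2 - 2*r - 3) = (r - 4)*(r - 3)*(r + 3)*(r + 4)*(r + 1)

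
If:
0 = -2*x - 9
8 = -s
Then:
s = -8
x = -9/2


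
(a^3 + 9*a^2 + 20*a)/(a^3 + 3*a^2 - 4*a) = (a + 5)/(a - 1)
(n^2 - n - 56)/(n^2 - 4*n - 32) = (n + 7)/(n + 4)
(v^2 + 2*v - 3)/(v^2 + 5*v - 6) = (v + 3)/(v + 6)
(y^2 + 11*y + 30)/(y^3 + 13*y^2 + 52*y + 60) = 1/(y + 2)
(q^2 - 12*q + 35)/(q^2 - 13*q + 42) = (q - 5)/(q - 6)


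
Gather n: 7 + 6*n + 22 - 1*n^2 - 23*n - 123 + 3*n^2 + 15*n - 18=2*n^2 - 2*n - 112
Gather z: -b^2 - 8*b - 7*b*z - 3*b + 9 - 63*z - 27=-b^2 - 11*b + z*(-7*b - 63) - 18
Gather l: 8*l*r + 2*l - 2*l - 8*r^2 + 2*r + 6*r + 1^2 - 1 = 8*l*r - 8*r^2 + 8*r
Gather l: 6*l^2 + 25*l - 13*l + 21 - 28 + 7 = 6*l^2 + 12*l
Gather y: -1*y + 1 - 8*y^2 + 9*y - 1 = -8*y^2 + 8*y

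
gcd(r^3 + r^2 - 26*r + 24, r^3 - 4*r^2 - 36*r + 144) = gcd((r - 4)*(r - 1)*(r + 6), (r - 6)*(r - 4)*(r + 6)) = r^2 + 2*r - 24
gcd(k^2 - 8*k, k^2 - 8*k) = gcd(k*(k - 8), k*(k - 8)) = k^2 - 8*k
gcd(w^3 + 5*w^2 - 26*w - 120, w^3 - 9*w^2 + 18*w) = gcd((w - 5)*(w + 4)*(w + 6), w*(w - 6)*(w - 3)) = 1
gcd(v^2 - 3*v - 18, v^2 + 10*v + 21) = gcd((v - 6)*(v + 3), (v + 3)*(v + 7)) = v + 3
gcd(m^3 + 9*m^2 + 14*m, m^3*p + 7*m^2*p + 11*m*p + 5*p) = 1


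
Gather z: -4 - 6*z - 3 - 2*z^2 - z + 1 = -2*z^2 - 7*z - 6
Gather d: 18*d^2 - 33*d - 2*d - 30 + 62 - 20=18*d^2 - 35*d + 12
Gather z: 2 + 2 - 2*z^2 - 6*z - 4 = -2*z^2 - 6*z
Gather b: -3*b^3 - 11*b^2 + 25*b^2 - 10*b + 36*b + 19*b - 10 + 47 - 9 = -3*b^3 + 14*b^2 + 45*b + 28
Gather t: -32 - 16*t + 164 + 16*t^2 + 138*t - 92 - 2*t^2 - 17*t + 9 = 14*t^2 + 105*t + 49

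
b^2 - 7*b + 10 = (b - 5)*(b - 2)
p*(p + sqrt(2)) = p^2 + sqrt(2)*p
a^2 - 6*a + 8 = (a - 4)*(a - 2)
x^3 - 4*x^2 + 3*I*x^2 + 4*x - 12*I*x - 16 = (x - 4)*(x - I)*(x + 4*I)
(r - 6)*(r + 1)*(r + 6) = r^3 + r^2 - 36*r - 36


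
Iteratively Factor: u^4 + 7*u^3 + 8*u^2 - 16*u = (u + 4)*(u^3 + 3*u^2 - 4*u) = u*(u + 4)*(u^2 + 3*u - 4) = u*(u - 1)*(u + 4)*(u + 4)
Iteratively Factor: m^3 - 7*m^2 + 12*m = (m)*(m^2 - 7*m + 12) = m*(m - 4)*(m - 3)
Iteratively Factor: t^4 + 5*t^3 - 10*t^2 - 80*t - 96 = (t + 3)*(t^3 + 2*t^2 - 16*t - 32) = (t + 2)*(t + 3)*(t^2 - 16) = (t + 2)*(t + 3)*(t + 4)*(t - 4)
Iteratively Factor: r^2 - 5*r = (r - 5)*(r)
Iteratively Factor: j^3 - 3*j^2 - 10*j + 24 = (j - 2)*(j^2 - j - 12) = (j - 4)*(j - 2)*(j + 3)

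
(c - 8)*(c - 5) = c^2 - 13*c + 40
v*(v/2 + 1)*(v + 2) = v^3/2 + 2*v^2 + 2*v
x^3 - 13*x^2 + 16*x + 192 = (x - 8)^2*(x + 3)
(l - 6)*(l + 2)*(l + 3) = l^3 - l^2 - 24*l - 36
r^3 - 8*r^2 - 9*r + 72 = (r - 8)*(r - 3)*(r + 3)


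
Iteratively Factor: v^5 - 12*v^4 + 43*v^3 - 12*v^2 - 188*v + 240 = (v + 2)*(v^4 - 14*v^3 + 71*v^2 - 154*v + 120) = (v - 3)*(v + 2)*(v^3 - 11*v^2 + 38*v - 40) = (v - 5)*(v - 3)*(v + 2)*(v^2 - 6*v + 8) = (v - 5)*(v - 3)*(v - 2)*(v + 2)*(v - 4)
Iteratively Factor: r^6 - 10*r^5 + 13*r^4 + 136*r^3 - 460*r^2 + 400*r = (r + 4)*(r^5 - 14*r^4 + 69*r^3 - 140*r^2 + 100*r) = (r - 5)*(r + 4)*(r^4 - 9*r^3 + 24*r^2 - 20*r) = (r - 5)*(r - 2)*(r + 4)*(r^3 - 7*r^2 + 10*r) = r*(r - 5)*(r - 2)*(r + 4)*(r^2 - 7*r + 10) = r*(r - 5)*(r - 2)^2*(r + 4)*(r - 5)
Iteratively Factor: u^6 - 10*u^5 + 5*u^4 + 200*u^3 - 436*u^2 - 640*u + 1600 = (u - 5)*(u^5 - 5*u^4 - 20*u^3 + 100*u^2 + 64*u - 320) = (u - 5)*(u - 4)*(u^4 - u^3 - 24*u^2 + 4*u + 80) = (u - 5)*(u - 4)*(u + 2)*(u^3 - 3*u^2 - 18*u + 40) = (u - 5)*(u - 4)*(u + 2)*(u + 4)*(u^2 - 7*u + 10) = (u - 5)*(u - 4)*(u - 2)*(u + 2)*(u + 4)*(u - 5)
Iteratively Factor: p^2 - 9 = (p - 3)*(p + 3)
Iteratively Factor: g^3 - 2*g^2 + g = (g - 1)*(g^2 - g) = (g - 1)^2*(g)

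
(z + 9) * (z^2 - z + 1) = z^3 + 8*z^2 - 8*z + 9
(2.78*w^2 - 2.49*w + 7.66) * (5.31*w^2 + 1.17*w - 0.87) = 14.7618*w^4 - 9.9693*w^3 + 35.3427*w^2 + 11.1285*w - 6.6642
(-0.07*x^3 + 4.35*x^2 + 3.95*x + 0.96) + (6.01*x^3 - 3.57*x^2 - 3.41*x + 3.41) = 5.94*x^3 + 0.78*x^2 + 0.54*x + 4.37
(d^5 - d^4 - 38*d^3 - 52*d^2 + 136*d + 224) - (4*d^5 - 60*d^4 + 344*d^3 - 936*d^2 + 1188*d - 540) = -3*d^5 + 59*d^4 - 382*d^3 + 884*d^2 - 1052*d + 764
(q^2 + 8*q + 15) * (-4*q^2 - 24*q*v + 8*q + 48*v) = -4*q^4 - 24*q^3*v - 24*q^3 - 144*q^2*v + 4*q^2 + 24*q*v + 120*q + 720*v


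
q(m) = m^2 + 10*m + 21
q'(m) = 2*m + 10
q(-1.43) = 8.74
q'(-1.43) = 7.14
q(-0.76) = 13.98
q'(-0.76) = 8.48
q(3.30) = 64.89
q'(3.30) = 16.60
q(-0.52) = 16.07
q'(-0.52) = 8.96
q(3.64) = 70.65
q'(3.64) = 17.28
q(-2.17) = 4.01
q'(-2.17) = 5.66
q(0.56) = 26.91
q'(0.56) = 11.12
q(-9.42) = 15.54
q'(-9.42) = -8.84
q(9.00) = 192.00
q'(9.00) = 28.00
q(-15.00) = 96.00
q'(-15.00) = -20.00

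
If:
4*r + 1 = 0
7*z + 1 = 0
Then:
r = -1/4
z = -1/7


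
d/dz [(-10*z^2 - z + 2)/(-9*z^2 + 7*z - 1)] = (-79*z^2 + 56*z - 13)/(81*z^4 - 126*z^3 + 67*z^2 - 14*z + 1)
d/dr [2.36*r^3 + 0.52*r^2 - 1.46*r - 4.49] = 7.08*r^2 + 1.04*r - 1.46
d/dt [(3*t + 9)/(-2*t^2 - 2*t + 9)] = 3*(2*t^2 + 12*t + 15)/(4*t^4 + 8*t^3 - 32*t^2 - 36*t + 81)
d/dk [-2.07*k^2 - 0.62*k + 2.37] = -4.14*k - 0.62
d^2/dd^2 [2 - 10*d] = 0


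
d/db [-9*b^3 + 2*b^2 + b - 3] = -27*b^2 + 4*b + 1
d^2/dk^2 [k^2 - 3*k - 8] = 2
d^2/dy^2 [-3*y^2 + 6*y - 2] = -6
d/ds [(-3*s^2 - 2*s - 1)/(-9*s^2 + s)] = (-21*s^2 - 18*s + 1)/(s^2*(81*s^2 - 18*s + 1))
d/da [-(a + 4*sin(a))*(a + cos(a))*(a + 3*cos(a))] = -4*sqrt(2)*a^2*cos(a + pi/4) - 3*a^2 + 3*a*sin(2*a) - 8*sqrt(2)*a*sin(a + pi/4) - 16*a*cos(2*a) - 8*sin(2*a) - 3*cos(a) - 3*cos(2*a)/2 - 9*cos(3*a) - 3/2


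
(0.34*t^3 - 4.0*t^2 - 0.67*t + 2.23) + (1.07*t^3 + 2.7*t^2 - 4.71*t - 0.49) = 1.41*t^3 - 1.3*t^2 - 5.38*t + 1.74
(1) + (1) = 2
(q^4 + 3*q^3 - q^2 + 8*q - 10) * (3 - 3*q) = -3*q^5 - 6*q^4 + 12*q^3 - 27*q^2 + 54*q - 30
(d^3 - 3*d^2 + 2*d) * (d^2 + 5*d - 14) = d^5 + 2*d^4 - 27*d^3 + 52*d^2 - 28*d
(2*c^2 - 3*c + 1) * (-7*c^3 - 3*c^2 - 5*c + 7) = -14*c^5 + 15*c^4 - 8*c^3 + 26*c^2 - 26*c + 7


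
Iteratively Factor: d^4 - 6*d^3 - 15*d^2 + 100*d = (d - 5)*(d^3 - d^2 - 20*d) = (d - 5)^2*(d^2 + 4*d) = d*(d - 5)^2*(d + 4)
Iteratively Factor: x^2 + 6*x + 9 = (x + 3)*(x + 3)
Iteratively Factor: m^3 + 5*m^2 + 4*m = (m)*(m^2 + 5*m + 4) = m*(m + 1)*(m + 4)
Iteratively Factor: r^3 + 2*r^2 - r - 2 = (r - 1)*(r^2 + 3*r + 2) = (r - 1)*(r + 1)*(r + 2)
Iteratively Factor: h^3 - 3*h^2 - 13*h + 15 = (h + 3)*(h^2 - 6*h + 5) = (h - 1)*(h + 3)*(h - 5)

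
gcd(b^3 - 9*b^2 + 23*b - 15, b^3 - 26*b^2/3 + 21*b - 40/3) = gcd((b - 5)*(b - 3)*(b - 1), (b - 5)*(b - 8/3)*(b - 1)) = b^2 - 6*b + 5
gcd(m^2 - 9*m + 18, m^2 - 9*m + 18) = m^2 - 9*m + 18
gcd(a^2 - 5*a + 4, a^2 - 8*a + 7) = a - 1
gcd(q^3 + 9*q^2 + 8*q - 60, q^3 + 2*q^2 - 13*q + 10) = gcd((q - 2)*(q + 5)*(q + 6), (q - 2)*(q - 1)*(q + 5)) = q^2 + 3*q - 10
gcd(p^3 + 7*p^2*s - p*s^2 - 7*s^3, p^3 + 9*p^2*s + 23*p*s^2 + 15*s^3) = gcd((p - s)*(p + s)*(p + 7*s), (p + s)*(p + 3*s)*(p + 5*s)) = p + s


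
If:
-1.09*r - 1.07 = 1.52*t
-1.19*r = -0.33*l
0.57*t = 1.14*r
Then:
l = -0.93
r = -0.26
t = -0.52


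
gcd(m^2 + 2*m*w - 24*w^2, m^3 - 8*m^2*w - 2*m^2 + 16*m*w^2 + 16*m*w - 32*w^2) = -m + 4*w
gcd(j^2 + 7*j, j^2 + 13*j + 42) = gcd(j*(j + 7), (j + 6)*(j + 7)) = j + 7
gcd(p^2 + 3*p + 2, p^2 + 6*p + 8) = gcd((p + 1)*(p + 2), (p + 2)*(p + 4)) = p + 2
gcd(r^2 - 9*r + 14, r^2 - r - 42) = r - 7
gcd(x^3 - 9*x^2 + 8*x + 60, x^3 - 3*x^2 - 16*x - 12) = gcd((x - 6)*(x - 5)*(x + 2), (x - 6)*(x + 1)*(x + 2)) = x^2 - 4*x - 12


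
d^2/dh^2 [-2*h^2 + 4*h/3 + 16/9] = -4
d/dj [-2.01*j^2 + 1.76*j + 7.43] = 1.76 - 4.02*j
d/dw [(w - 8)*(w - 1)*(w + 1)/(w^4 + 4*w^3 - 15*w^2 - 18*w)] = (-w^4 + 18*w^3 - 15*w^2 - 48*w + 144)/(w^2*(w^4 + 6*w^3 - 27*w^2 - 108*w + 324))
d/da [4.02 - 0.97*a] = -0.970000000000000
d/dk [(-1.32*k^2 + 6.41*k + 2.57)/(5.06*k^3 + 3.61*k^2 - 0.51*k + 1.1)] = (6.6792*k^4 - 64.8692*k^3 - 61.4795*k^2 - 21.4594*k + 8.3617)/(25.6036*k^6 + 36.5332*k^5 + 7.8709*k^4 + 7.4498*k^3 + 8.2021*k^2 - 1.122*k + 1.21)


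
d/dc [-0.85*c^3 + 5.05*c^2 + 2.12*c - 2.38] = -2.55*c^2 + 10.1*c + 2.12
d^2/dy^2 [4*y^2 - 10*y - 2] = 8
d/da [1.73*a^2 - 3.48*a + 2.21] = 3.46*a - 3.48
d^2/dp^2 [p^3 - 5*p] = 6*p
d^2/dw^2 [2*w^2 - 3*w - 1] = 4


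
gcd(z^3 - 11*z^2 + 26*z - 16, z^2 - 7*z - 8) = z - 8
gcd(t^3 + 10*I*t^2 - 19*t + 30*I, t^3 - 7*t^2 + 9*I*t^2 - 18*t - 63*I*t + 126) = t + 6*I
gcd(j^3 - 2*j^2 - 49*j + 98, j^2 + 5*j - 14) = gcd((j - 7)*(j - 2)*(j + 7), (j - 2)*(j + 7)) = j^2 + 5*j - 14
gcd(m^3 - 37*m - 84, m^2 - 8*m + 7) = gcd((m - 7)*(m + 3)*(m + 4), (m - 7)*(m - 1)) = m - 7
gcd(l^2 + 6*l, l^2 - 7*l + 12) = 1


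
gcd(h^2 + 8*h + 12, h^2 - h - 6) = h + 2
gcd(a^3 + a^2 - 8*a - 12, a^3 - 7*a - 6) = a^2 - a - 6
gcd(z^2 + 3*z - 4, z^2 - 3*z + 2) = z - 1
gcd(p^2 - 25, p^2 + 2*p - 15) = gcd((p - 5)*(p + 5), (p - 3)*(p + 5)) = p + 5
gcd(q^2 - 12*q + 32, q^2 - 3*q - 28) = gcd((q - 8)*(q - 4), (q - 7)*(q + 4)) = 1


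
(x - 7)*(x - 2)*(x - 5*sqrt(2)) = x^3 - 9*x^2 - 5*sqrt(2)*x^2 + 14*x + 45*sqrt(2)*x - 70*sqrt(2)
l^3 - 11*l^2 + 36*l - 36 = (l - 6)*(l - 3)*(l - 2)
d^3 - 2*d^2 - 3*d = d*(d - 3)*(d + 1)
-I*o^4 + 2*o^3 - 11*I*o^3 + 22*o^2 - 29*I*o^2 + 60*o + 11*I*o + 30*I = (o + 5)*(o + 6)*(o + I)*(-I*o + 1)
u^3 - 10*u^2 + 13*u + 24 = (u - 8)*(u - 3)*(u + 1)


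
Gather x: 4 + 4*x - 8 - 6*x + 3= -2*x - 1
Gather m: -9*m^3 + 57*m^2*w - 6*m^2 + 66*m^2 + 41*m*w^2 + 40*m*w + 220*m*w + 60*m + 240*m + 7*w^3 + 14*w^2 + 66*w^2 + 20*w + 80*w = -9*m^3 + m^2*(57*w + 60) + m*(41*w^2 + 260*w + 300) + 7*w^3 + 80*w^2 + 100*w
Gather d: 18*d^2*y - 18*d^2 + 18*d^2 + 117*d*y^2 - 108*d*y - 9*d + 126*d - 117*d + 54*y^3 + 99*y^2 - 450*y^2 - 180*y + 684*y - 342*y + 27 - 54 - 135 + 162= 18*d^2*y + d*(117*y^2 - 108*y) + 54*y^3 - 351*y^2 + 162*y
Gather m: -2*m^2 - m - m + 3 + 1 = -2*m^2 - 2*m + 4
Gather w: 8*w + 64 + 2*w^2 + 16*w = 2*w^2 + 24*w + 64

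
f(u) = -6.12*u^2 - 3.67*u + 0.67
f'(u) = -12.24*u - 3.67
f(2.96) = -63.81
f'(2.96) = -39.90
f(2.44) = -44.72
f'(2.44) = -33.54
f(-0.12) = 1.02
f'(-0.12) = -2.20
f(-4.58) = -110.90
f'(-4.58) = 52.39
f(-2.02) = -16.89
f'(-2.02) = 21.05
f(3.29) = -77.65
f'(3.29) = -43.94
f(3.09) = -69.10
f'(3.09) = -41.49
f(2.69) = -53.49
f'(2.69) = -36.60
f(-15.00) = -1321.28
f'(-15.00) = 179.93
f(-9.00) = -462.02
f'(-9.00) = 106.49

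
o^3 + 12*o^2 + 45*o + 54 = (o + 3)^2*(o + 6)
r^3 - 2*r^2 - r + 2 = (r - 2)*(r - 1)*(r + 1)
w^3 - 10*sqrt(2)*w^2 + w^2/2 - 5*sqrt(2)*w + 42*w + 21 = (w + 1/2)*(w - 7*sqrt(2))*(w - 3*sqrt(2))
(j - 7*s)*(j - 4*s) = j^2 - 11*j*s + 28*s^2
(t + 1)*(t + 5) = t^2 + 6*t + 5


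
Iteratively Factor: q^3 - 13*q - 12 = (q - 4)*(q^2 + 4*q + 3) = (q - 4)*(q + 1)*(q + 3)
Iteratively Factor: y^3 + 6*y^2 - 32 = (y + 4)*(y^2 + 2*y - 8) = (y - 2)*(y + 4)*(y + 4)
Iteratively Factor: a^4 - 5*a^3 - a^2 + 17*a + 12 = (a - 3)*(a^3 - 2*a^2 - 7*a - 4) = (a - 4)*(a - 3)*(a^2 + 2*a + 1) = (a - 4)*(a - 3)*(a + 1)*(a + 1)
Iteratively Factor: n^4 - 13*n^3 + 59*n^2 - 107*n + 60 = (n - 4)*(n^3 - 9*n^2 + 23*n - 15) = (n - 5)*(n - 4)*(n^2 - 4*n + 3) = (n - 5)*(n - 4)*(n - 3)*(n - 1)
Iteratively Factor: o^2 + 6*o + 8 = (o + 4)*(o + 2)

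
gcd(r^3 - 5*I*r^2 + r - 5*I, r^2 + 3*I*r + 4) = r - I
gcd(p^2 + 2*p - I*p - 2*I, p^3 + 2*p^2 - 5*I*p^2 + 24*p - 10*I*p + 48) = p + 2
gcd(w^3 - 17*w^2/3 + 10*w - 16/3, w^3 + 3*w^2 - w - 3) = w - 1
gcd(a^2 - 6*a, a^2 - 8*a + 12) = a - 6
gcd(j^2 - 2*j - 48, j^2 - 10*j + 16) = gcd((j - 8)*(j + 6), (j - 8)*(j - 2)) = j - 8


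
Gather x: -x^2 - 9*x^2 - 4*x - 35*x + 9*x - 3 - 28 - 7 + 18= -10*x^2 - 30*x - 20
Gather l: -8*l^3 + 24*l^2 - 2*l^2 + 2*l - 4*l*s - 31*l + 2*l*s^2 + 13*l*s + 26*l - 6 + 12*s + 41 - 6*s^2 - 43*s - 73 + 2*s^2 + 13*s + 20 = -8*l^3 + 22*l^2 + l*(2*s^2 + 9*s - 3) - 4*s^2 - 18*s - 18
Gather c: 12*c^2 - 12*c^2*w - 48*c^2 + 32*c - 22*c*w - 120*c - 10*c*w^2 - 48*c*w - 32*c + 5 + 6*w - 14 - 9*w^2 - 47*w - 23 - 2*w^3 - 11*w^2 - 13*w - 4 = c^2*(-12*w - 36) + c*(-10*w^2 - 70*w - 120) - 2*w^3 - 20*w^2 - 54*w - 36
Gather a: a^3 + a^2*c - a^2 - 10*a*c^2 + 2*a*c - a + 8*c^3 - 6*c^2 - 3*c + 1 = a^3 + a^2*(c - 1) + a*(-10*c^2 + 2*c - 1) + 8*c^3 - 6*c^2 - 3*c + 1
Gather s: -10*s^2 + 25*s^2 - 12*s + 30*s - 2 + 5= 15*s^2 + 18*s + 3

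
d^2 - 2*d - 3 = (d - 3)*(d + 1)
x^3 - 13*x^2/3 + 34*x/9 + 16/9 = (x - 8/3)*(x - 2)*(x + 1/3)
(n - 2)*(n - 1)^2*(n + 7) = n^4 + 3*n^3 - 23*n^2 + 33*n - 14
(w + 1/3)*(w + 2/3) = w^2 + w + 2/9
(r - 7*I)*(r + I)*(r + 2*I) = r^3 - 4*I*r^2 + 19*r + 14*I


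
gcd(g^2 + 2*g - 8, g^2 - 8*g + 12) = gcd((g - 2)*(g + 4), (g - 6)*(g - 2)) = g - 2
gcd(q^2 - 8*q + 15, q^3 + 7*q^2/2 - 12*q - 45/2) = q - 3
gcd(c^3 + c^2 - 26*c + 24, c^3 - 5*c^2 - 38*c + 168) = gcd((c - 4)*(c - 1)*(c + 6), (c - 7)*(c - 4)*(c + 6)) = c^2 + 2*c - 24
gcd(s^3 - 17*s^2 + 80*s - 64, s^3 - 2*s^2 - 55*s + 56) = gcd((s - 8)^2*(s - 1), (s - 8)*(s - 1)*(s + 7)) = s^2 - 9*s + 8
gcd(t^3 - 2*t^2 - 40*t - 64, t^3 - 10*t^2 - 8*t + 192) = t^2 - 4*t - 32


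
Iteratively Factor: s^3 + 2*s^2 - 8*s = (s)*(s^2 + 2*s - 8) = s*(s - 2)*(s + 4)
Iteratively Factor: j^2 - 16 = (j - 4)*(j + 4)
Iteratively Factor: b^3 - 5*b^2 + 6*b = (b - 3)*(b^2 - 2*b) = b*(b - 3)*(b - 2)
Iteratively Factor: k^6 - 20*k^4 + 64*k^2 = (k + 4)*(k^5 - 4*k^4 - 4*k^3 + 16*k^2) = k*(k + 4)*(k^4 - 4*k^3 - 4*k^2 + 16*k) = k*(k + 2)*(k + 4)*(k^3 - 6*k^2 + 8*k) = k*(k - 2)*(k + 2)*(k + 4)*(k^2 - 4*k) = k*(k - 4)*(k - 2)*(k + 2)*(k + 4)*(k)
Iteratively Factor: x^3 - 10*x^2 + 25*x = (x)*(x^2 - 10*x + 25) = x*(x - 5)*(x - 5)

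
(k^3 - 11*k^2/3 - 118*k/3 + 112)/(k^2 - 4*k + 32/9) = 3*(k^2 - k - 42)/(3*k - 4)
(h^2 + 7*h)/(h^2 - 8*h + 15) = h*(h + 7)/(h^2 - 8*h + 15)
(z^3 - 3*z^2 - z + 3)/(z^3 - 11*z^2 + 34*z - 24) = (z^2 - 2*z - 3)/(z^2 - 10*z + 24)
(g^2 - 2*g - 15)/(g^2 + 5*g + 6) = (g - 5)/(g + 2)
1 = 1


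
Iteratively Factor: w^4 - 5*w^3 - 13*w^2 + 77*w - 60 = (w - 1)*(w^3 - 4*w^2 - 17*w + 60) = (w - 5)*(w - 1)*(w^2 + w - 12) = (w - 5)*(w - 3)*(w - 1)*(w + 4)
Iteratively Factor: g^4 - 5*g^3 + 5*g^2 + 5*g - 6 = (g - 1)*(g^3 - 4*g^2 + g + 6) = (g - 2)*(g - 1)*(g^2 - 2*g - 3) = (g - 2)*(g - 1)*(g + 1)*(g - 3)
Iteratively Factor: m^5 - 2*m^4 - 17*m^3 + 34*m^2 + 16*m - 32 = (m + 1)*(m^4 - 3*m^3 - 14*m^2 + 48*m - 32) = (m - 2)*(m + 1)*(m^3 - m^2 - 16*m + 16) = (m - 2)*(m + 1)*(m + 4)*(m^2 - 5*m + 4) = (m - 4)*(m - 2)*(m + 1)*(m + 4)*(m - 1)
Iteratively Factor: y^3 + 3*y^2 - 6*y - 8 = (y + 1)*(y^2 + 2*y - 8) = (y + 1)*(y + 4)*(y - 2)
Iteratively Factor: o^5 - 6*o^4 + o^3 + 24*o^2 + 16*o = (o - 4)*(o^4 - 2*o^3 - 7*o^2 - 4*o) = (o - 4)*(o + 1)*(o^3 - 3*o^2 - 4*o) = (o - 4)^2*(o + 1)*(o^2 + o) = o*(o - 4)^2*(o + 1)*(o + 1)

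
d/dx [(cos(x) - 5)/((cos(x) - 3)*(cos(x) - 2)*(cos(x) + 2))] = 2*(cos(x)^3 - 9*cos(x)^2 + 15*cos(x) + 4)*sin(x)/((cos(x) - 3)^2*(cos(x) - 2)^2*(cos(x) + 2)^2)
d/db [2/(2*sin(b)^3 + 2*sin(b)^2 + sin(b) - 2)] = 2*(-4*sin(b) + 3*cos(2*b) - 4)*cos(b)/(2*sin(b)^3 + 2*sin(b)^2 + sin(b) - 2)^2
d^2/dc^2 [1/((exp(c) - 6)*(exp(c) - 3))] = (4*exp(3*c) - 27*exp(2*c) + 9*exp(c) + 162)*exp(c)/(exp(6*c) - 27*exp(5*c) + 297*exp(4*c) - 1701*exp(3*c) + 5346*exp(2*c) - 8748*exp(c) + 5832)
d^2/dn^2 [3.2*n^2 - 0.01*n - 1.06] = 6.40000000000000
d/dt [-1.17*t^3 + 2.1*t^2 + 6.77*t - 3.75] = -3.51*t^2 + 4.2*t + 6.77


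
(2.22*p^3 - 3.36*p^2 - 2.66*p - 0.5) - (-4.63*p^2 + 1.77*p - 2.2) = 2.22*p^3 + 1.27*p^2 - 4.43*p + 1.7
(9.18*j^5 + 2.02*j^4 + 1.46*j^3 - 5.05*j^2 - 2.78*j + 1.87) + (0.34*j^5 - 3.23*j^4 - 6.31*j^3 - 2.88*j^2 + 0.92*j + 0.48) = 9.52*j^5 - 1.21*j^4 - 4.85*j^3 - 7.93*j^2 - 1.86*j + 2.35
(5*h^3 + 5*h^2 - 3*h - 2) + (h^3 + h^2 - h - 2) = 6*h^3 + 6*h^2 - 4*h - 4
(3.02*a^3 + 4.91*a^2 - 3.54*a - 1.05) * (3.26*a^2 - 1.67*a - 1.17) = 9.8452*a^5 + 10.9632*a^4 - 23.2735*a^3 - 3.2559*a^2 + 5.8953*a + 1.2285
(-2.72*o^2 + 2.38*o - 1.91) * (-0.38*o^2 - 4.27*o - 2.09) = 1.0336*o^4 + 10.71*o^3 - 3.752*o^2 + 3.1815*o + 3.9919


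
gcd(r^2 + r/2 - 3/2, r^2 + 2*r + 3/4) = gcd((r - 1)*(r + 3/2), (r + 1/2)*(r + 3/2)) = r + 3/2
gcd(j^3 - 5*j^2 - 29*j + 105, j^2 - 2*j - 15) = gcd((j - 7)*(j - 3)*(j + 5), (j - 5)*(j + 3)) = 1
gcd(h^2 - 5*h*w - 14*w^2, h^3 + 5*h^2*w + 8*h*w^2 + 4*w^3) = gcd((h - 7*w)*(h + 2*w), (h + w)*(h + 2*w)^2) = h + 2*w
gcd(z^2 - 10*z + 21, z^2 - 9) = z - 3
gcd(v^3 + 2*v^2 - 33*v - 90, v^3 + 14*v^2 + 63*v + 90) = v^2 + 8*v + 15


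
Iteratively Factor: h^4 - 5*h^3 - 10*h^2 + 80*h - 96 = (h - 2)*(h^3 - 3*h^2 - 16*h + 48) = (h - 3)*(h - 2)*(h^2 - 16) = (h - 4)*(h - 3)*(h - 2)*(h + 4)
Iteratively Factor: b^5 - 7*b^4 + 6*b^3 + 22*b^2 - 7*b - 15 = (b - 1)*(b^4 - 6*b^3 + 22*b + 15) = (b - 1)*(b + 1)*(b^3 - 7*b^2 + 7*b + 15) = (b - 3)*(b - 1)*(b + 1)*(b^2 - 4*b - 5) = (b - 3)*(b - 1)*(b + 1)^2*(b - 5)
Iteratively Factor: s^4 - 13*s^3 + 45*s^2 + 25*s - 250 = (s + 2)*(s^3 - 15*s^2 + 75*s - 125) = (s - 5)*(s + 2)*(s^2 - 10*s + 25) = (s - 5)^2*(s + 2)*(s - 5)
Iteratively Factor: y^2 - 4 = (y + 2)*(y - 2)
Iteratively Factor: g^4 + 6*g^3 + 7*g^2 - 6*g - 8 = (g - 1)*(g^3 + 7*g^2 + 14*g + 8) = (g - 1)*(g + 1)*(g^2 + 6*g + 8) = (g - 1)*(g + 1)*(g + 2)*(g + 4)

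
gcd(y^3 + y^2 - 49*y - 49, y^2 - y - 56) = y + 7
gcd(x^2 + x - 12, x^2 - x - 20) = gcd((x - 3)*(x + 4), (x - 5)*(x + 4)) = x + 4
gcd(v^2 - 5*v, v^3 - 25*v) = v^2 - 5*v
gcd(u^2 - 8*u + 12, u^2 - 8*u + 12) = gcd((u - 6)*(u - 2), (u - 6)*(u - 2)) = u^2 - 8*u + 12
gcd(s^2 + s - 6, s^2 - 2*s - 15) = s + 3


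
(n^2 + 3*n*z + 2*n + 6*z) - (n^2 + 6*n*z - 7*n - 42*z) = -3*n*z + 9*n + 48*z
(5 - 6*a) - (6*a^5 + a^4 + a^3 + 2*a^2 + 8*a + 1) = -6*a^5 - a^4 - a^3 - 2*a^2 - 14*a + 4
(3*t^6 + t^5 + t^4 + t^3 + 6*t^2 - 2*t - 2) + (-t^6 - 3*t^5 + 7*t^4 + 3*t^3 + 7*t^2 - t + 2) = 2*t^6 - 2*t^5 + 8*t^4 + 4*t^3 + 13*t^2 - 3*t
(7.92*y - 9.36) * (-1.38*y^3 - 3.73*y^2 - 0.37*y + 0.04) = -10.9296*y^4 - 16.6248*y^3 + 31.9824*y^2 + 3.78*y - 0.3744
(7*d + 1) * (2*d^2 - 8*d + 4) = 14*d^3 - 54*d^2 + 20*d + 4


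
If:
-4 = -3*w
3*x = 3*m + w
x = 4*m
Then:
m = 4/27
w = 4/3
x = 16/27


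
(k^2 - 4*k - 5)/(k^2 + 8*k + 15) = (k^2 - 4*k - 5)/(k^2 + 8*k + 15)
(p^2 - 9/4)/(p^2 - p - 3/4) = (2*p + 3)/(2*p + 1)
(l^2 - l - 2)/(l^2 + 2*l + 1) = (l - 2)/(l + 1)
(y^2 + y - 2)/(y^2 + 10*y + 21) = (y^2 + y - 2)/(y^2 + 10*y + 21)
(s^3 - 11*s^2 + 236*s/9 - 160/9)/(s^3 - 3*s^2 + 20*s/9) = (s - 8)/s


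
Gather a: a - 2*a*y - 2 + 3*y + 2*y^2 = a*(1 - 2*y) + 2*y^2 + 3*y - 2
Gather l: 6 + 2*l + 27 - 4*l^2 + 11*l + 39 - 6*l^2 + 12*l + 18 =-10*l^2 + 25*l + 90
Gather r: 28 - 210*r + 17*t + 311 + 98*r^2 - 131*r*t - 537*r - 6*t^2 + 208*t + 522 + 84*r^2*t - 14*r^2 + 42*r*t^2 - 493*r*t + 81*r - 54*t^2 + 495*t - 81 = r^2*(84*t + 84) + r*(42*t^2 - 624*t - 666) - 60*t^2 + 720*t + 780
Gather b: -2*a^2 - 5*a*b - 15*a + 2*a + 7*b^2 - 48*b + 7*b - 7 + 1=-2*a^2 - 13*a + 7*b^2 + b*(-5*a - 41) - 6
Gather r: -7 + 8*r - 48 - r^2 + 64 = -r^2 + 8*r + 9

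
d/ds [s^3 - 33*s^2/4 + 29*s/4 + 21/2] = 3*s^2 - 33*s/2 + 29/4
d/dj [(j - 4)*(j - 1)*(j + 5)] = 3*j^2 - 21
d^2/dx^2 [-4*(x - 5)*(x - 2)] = -8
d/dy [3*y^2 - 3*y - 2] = 6*y - 3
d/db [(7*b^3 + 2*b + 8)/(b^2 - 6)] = (7*b^4 - 128*b^2 - 16*b - 12)/(b^4 - 12*b^2 + 36)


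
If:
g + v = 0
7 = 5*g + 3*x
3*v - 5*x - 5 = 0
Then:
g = 25/8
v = -25/8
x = -23/8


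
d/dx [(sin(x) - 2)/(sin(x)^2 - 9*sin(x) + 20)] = (4*sin(x) + cos(x)^2 + 1)*cos(x)/(sin(x)^2 - 9*sin(x) + 20)^2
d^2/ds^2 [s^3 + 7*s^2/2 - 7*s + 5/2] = 6*s + 7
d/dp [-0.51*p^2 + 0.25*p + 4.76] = 0.25 - 1.02*p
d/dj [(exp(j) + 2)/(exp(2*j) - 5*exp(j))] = (-exp(2*j) - 4*exp(j) + 10)*exp(-j)/(exp(2*j) - 10*exp(j) + 25)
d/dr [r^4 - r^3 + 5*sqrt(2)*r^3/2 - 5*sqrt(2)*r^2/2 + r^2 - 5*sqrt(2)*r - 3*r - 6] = 4*r^3 - 3*r^2 + 15*sqrt(2)*r^2/2 - 5*sqrt(2)*r + 2*r - 5*sqrt(2) - 3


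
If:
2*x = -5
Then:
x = -5/2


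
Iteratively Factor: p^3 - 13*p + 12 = (p + 4)*(p^2 - 4*p + 3) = (p - 3)*(p + 4)*(p - 1)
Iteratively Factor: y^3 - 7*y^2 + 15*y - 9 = (y - 3)*(y^2 - 4*y + 3) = (y - 3)*(y - 1)*(y - 3)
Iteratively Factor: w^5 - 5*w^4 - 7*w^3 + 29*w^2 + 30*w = (w + 1)*(w^4 - 6*w^3 - w^2 + 30*w) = w*(w + 1)*(w^3 - 6*w^2 - w + 30) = w*(w - 5)*(w + 1)*(w^2 - w - 6) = w*(w - 5)*(w + 1)*(w + 2)*(w - 3)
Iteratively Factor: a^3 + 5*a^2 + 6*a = (a + 2)*(a^2 + 3*a) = a*(a + 2)*(a + 3)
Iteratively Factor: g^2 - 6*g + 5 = (g - 1)*(g - 5)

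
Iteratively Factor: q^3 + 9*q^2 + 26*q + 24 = (q + 2)*(q^2 + 7*q + 12) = (q + 2)*(q + 4)*(q + 3)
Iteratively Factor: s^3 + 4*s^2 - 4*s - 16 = (s + 2)*(s^2 + 2*s - 8) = (s + 2)*(s + 4)*(s - 2)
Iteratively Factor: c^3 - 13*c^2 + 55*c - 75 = (c - 5)*(c^2 - 8*c + 15) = (c - 5)^2*(c - 3)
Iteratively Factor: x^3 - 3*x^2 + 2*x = (x - 1)*(x^2 - 2*x) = (x - 2)*(x - 1)*(x)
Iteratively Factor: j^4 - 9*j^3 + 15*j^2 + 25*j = (j)*(j^3 - 9*j^2 + 15*j + 25) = j*(j - 5)*(j^2 - 4*j - 5) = j*(j - 5)^2*(j + 1)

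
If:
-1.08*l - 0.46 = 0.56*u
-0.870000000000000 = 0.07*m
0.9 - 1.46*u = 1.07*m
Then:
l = -5.47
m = -12.43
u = 9.73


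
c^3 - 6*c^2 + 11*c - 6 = (c - 3)*(c - 2)*(c - 1)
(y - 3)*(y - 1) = y^2 - 4*y + 3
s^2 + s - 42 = (s - 6)*(s + 7)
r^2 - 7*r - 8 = (r - 8)*(r + 1)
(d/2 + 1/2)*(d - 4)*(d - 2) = d^3/2 - 5*d^2/2 + d + 4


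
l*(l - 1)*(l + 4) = l^3 + 3*l^2 - 4*l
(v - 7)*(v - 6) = v^2 - 13*v + 42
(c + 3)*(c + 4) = c^2 + 7*c + 12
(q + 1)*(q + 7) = q^2 + 8*q + 7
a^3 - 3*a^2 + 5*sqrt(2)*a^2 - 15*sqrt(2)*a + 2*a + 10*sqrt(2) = (a - 2)*(a - 1)*(a + 5*sqrt(2))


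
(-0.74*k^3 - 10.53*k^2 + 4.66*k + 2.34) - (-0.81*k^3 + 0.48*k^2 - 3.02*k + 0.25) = 0.0700000000000001*k^3 - 11.01*k^2 + 7.68*k + 2.09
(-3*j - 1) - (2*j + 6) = -5*j - 7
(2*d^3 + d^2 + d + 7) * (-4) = -8*d^3 - 4*d^2 - 4*d - 28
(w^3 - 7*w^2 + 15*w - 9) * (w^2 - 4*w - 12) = w^5 - 11*w^4 + 31*w^3 + 15*w^2 - 144*w + 108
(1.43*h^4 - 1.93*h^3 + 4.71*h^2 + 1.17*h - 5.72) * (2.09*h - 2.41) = 2.9887*h^5 - 7.48*h^4 + 14.4952*h^3 - 8.9058*h^2 - 14.7745*h + 13.7852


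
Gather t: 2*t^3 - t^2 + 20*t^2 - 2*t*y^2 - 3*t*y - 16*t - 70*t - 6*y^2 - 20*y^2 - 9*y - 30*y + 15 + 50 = 2*t^3 + 19*t^2 + t*(-2*y^2 - 3*y - 86) - 26*y^2 - 39*y + 65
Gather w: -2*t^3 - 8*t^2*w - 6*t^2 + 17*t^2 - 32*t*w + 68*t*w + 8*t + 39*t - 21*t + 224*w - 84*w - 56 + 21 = -2*t^3 + 11*t^2 + 26*t + w*(-8*t^2 + 36*t + 140) - 35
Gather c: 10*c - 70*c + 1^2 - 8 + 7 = -60*c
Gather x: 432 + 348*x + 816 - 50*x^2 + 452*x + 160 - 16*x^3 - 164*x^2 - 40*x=-16*x^3 - 214*x^2 + 760*x + 1408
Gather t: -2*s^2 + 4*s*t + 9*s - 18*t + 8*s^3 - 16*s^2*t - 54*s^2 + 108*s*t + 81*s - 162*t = 8*s^3 - 56*s^2 + 90*s + t*(-16*s^2 + 112*s - 180)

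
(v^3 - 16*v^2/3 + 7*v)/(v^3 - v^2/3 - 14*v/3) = (v - 3)/(v + 2)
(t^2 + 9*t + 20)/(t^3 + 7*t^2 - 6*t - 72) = (t + 5)/(t^2 + 3*t - 18)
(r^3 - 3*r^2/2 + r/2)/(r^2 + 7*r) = (2*r^2 - 3*r + 1)/(2*(r + 7))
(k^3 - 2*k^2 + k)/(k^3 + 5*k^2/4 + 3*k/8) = 8*(k^2 - 2*k + 1)/(8*k^2 + 10*k + 3)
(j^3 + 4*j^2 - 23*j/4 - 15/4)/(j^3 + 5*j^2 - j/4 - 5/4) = (2*j - 3)/(2*j - 1)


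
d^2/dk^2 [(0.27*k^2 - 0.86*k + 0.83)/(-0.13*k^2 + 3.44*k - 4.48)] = (-0.21242*k^3 + 0.859325999999999*k^2 - 0.778127999999999*k - 3.007744)/(0.002197*k^6 - 0.174408*k^5 + 4.84224*k^4 - 52.72832*k^3 + 166.87104*k^2 - 207.126528*k + 89.915392)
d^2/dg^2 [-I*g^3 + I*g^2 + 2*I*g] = I*(2 - 6*g)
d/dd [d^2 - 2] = 2*d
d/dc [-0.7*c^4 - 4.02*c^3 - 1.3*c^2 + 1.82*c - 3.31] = -2.8*c^3 - 12.06*c^2 - 2.6*c + 1.82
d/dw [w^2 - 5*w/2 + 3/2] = 2*w - 5/2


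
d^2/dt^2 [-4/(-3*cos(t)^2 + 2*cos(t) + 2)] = 2*(72*sin(t)^4 - 92*sin(t)^2 + 37*cos(t) - 9*cos(3*t) - 20)/(3*sin(t)^2 + 2*cos(t) - 1)^3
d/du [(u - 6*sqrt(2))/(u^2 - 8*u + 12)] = (u^2 - 8*u - 2*(u - 4)*(u - 6*sqrt(2)) + 12)/(u^2 - 8*u + 12)^2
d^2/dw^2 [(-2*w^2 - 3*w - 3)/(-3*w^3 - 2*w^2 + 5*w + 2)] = 2*(18*w^6 + 81*w^5 + 306*w^4 + 305*w^3 + 33*w^2 + 65)/(27*w^9 + 54*w^8 - 99*w^7 - 226*w^6 + 93*w^5 + 306*w^4 + 31*w^3 - 126*w^2 - 60*w - 8)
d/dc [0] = 0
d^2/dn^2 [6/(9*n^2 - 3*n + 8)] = 108*(-9*n^2 + 3*n + (6*n - 1)^2 - 8)/(9*n^2 - 3*n + 8)^3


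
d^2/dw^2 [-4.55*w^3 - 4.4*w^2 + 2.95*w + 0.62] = -27.3*w - 8.8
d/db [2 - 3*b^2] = -6*b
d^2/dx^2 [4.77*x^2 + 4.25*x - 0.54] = 9.54000000000000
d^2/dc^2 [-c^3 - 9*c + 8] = -6*c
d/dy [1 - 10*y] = -10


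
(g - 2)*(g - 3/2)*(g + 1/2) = g^3 - 3*g^2 + 5*g/4 + 3/2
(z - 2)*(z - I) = z^2 - 2*z - I*z + 2*I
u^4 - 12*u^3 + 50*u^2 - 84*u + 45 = (u - 5)*(u - 3)^2*(u - 1)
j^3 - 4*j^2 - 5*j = j*(j - 5)*(j + 1)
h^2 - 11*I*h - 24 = (h - 8*I)*(h - 3*I)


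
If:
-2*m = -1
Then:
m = 1/2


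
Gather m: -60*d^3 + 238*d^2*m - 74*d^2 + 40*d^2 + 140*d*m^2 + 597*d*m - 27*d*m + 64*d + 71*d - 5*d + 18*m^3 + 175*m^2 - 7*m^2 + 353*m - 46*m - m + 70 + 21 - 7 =-60*d^3 - 34*d^2 + 130*d + 18*m^3 + m^2*(140*d + 168) + m*(238*d^2 + 570*d + 306) + 84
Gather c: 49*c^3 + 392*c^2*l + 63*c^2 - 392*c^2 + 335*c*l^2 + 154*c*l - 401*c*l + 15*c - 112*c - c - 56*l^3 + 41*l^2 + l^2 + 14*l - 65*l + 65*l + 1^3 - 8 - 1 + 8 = 49*c^3 + c^2*(392*l - 329) + c*(335*l^2 - 247*l - 98) - 56*l^3 + 42*l^2 + 14*l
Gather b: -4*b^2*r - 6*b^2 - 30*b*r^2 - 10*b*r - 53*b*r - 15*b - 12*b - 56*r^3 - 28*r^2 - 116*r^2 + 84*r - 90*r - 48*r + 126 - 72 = b^2*(-4*r - 6) + b*(-30*r^2 - 63*r - 27) - 56*r^3 - 144*r^2 - 54*r + 54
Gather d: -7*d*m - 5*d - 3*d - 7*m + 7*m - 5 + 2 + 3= d*(-7*m - 8)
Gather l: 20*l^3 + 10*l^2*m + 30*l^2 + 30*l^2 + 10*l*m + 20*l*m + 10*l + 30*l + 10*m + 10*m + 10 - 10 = 20*l^3 + l^2*(10*m + 60) + l*(30*m + 40) + 20*m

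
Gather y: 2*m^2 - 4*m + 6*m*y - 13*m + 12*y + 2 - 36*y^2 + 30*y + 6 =2*m^2 - 17*m - 36*y^2 + y*(6*m + 42) + 8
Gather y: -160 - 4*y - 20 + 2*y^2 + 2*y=2*y^2 - 2*y - 180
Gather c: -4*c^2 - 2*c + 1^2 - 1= -4*c^2 - 2*c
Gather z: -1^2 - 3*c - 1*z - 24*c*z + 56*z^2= -3*c + 56*z^2 + z*(-24*c - 1) - 1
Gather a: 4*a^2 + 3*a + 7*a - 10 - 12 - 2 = 4*a^2 + 10*a - 24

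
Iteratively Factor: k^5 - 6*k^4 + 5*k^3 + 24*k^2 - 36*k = (k - 3)*(k^4 - 3*k^3 - 4*k^2 + 12*k) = (k - 3)*(k + 2)*(k^3 - 5*k^2 + 6*k) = (k - 3)*(k - 2)*(k + 2)*(k^2 - 3*k) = (k - 3)^2*(k - 2)*(k + 2)*(k)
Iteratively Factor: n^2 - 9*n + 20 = (n - 5)*(n - 4)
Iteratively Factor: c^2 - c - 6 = (c - 3)*(c + 2)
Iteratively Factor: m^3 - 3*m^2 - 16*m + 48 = (m - 4)*(m^2 + m - 12) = (m - 4)*(m + 4)*(m - 3)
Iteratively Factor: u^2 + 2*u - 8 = (u - 2)*(u + 4)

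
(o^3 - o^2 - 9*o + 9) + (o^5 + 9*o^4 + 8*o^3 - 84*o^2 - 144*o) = o^5 + 9*o^4 + 9*o^3 - 85*o^2 - 153*o + 9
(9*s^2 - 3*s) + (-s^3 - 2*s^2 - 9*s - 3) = -s^3 + 7*s^2 - 12*s - 3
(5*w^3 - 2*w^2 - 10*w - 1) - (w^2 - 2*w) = 5*w^3 - 3*w^2 - 8*w - 1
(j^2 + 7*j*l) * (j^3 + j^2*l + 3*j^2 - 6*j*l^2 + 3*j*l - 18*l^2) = j^5 + 8*j^4*l + 3*j^4 + j^3*l^2 + 24*j^3*l - 42*j^2*l^3 + 3*j^2*l^2 - 126*j*l^3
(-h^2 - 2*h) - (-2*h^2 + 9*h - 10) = h^2 - 11*h + 10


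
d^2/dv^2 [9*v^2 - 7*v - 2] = 18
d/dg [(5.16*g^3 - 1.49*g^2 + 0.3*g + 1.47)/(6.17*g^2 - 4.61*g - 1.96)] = (31.8372*g^4 - 47.5752*g^3 - 25.3229*g^2 - 12.299*g + 6.1887)/(38.0689*g^4 - 56.8874*g^3 - 2.9343*g^2 + 18.0712*g + 3.8416)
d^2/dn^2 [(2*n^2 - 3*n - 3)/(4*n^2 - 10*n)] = (8*n^3 - 36*n^2 + 90*n - 75)/(n^3*(8*n^3 - 60*n^2 + 150*n - 125))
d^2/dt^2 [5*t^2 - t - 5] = 10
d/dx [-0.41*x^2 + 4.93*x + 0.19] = 4.93 - 0.82*x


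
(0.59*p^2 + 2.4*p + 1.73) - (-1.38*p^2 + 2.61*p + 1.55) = 1.97*p^2 - 0.21*p + 0.18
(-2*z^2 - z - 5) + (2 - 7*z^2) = -9*z^2 - z - 3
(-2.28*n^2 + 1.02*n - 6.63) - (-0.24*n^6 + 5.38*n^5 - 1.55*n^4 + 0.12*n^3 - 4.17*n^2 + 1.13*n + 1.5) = 0.24*n^6 - 5.38*n^5 + 1.55*n^4 - 0.12*n^3 + 1.89*n^2 - 0.11*n - 8.13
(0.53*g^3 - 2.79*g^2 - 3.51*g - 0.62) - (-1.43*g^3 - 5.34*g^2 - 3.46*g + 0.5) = 1.96*g^3 + 2.55*g^2 - 0.0499999999999998*g - 1.12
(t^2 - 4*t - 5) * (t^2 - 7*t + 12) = t^4 - 11*t^3 + 35*t^2 - 13*t - 60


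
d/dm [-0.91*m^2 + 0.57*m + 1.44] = 0.57 - 1.82*m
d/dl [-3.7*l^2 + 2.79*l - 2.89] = 2.79 - 7.4*l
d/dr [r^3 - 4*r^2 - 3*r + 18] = 3*r^2 - 8*r - 3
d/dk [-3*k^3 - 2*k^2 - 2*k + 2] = -9*k^2 - 4*k - 2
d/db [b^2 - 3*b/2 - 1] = 2*b - 3/2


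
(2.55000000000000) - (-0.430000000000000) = 2.98000000000000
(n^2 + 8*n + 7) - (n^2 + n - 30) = 7*n + 37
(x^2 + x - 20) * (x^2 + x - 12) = x^4 + 2*x^3 - 31*x^2 - 32*x + 240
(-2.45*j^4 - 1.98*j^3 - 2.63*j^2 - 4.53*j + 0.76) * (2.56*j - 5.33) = -6.272*j^5 + 7.9897*j^4 + 3.8206*j^3 + 2.4211*j^2 + 26.0905*j - 4.0508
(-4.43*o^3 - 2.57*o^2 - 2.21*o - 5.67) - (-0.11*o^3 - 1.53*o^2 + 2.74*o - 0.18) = -4.32*o^3 - 1.04*o^2 - 4.95*o - 5.49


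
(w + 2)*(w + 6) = w^2 + 8*w + 12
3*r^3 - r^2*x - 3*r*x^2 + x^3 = (-3*r + x)*(-r + x)*(r + x)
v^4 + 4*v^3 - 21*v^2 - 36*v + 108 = (v - 3)*(v - 2)*(v + 3)*(v + 6)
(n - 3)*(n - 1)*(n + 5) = n^3 + n^2 - 17*n + 15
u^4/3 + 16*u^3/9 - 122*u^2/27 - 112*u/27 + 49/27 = (u/3 + 1/3)*(u - 7/3)*(u - 1/3)*(u + 7)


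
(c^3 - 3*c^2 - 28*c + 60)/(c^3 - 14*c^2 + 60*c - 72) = (c + 5)/(c - 6)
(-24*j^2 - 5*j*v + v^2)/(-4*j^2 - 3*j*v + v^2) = (24*j^2 + 5*j*v - v^2)/(4*j^2 + 3*j*v - v^2)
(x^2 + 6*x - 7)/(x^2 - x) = (x + 7)/x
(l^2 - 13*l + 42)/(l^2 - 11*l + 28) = (l - 6)/(l - 4)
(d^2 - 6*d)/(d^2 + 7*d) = (d - 6)/(d + 7)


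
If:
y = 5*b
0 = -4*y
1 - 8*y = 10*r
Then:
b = 0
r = 1/10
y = 0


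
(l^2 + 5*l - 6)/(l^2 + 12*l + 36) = (l - 1)/(l + 6)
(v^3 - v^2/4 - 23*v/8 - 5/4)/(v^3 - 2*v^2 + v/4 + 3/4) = (4*v^2 - 3*v - 10)/(2*(2*v^2 - 5*v + 3))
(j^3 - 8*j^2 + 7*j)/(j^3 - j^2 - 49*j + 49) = j/(j + 7)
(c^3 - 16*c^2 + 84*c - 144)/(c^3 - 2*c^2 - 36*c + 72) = (c^2 - 10*c + 24)/(c^2 + 4*c - 12)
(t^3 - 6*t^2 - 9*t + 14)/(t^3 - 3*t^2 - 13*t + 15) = (t^2 - 5*t - 14)/(t^2 - 2*t - 15)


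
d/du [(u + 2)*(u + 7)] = 2*u + 9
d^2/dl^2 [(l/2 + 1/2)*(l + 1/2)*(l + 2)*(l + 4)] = 6*l^2 + 45*l/2 + 35/2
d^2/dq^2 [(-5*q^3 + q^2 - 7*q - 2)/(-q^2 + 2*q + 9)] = 2*(70*q^3 + 249*q^2 + 1392*q - 181)/(q^6 - 6*q^5 - 15*q^4 + 100*q^3 + 135*q^2 - 486*q - 729)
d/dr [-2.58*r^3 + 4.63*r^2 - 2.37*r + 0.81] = -7.74*r^2 + 9.26*r - 2.37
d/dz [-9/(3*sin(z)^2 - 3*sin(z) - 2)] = 27*(2*sin(z) - 1)*cos(z)/(-3*sin(z)^2 + 3*sin(z) + 2)^2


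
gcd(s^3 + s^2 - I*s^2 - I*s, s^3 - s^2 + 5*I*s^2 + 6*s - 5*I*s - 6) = s - I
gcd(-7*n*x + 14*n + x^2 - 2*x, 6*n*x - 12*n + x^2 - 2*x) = x - 2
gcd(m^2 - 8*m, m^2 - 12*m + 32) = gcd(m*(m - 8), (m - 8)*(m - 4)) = m - 8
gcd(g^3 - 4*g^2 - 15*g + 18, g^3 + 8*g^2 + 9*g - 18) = g^2 + 2*g - 3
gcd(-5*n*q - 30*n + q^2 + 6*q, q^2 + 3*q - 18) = q + 6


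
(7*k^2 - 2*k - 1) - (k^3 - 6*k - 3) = -k^3 + 7*k^2 + 4*k + 2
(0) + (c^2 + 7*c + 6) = c^2 + 7*c + 6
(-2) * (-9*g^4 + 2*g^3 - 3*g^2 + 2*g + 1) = 18*g^4 - 4*g^3 + 6*g^2 - 4*g - 2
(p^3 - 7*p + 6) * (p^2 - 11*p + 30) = p^5 - 11*p^4 + 23*p^3 + 83*p^2 - 276*p + 180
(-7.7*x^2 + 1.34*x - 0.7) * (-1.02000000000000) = 7.854*x^2 - 1.3668*x + 0.714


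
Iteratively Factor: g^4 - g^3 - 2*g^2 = (g)*(g^3 - g^2 - 2*g) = g^2*(g^2 - g - 2) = g^2*(g + 1)*(g - 2)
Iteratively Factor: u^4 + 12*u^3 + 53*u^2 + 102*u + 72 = (u + 4)*(u^3 + 8*u^2 + 21*u + 18) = (u + 2)*(u + 4)*(u^2 + 6*u + 9) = (u + 2)*(u + 3)*(u + 4)*(u + 3)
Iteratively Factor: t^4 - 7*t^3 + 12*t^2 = (t)*(t^3 - 7*t^2 + 12*t) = t*(t - 3)*(t^2 - 4*t) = t*(t - 4)*(t - 3)*(t)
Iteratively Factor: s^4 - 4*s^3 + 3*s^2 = (s - 3)*(s^3 - s^2) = s*(s - 3)*(s^2 - s) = s*(s - 3)*(s - 1)*(s)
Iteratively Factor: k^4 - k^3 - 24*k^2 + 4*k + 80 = (k - 2)*(k^3 + k^2 - 22*k - 40) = (k - 5)*(k - 2)*(k^2 + 6*k + 8) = (k - 5)*(k - 2)*(k + 4)*(k + 2)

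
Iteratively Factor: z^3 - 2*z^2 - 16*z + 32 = (z - 4)*(z^2 + 2*z - 8) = (z - 4)*(z - 2)*(z + 4)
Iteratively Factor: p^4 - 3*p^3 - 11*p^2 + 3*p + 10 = (p + 1)*(p^3 - 4*p^2 - 7*p + 10) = (p + 1)*(p + 2)*(p^2 - 6*p + 5) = (p - 1)*(p + 1)*(p + 2)*(p - 5)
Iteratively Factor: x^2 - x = (x - 1)*(x)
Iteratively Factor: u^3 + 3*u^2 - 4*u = (u + 4)*(u^2 - u) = (u - 1)*(u + 4)*(u)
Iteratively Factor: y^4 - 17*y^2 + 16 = (y + 1)*(y^3 - y^2 - 16*y + 16) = (y + 1)*(y + 4)*(y^2 - 5*y + 4) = (y - 1)*(y + 1)*(y + 4)*(y - 4)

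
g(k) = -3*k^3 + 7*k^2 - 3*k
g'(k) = -9*k^2 + 14*k - 3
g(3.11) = -31.87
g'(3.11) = -46.51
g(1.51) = 1.10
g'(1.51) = -2.38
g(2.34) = -7.13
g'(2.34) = -19.52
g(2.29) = -6.19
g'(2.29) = -18.14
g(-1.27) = 21.25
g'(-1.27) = -35.30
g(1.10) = 1.18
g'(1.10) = 1.51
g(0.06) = -0.16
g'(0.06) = -2.19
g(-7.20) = 1504.22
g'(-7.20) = -570.36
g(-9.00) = 2781.00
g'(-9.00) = -858.00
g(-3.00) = 153.00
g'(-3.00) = -126.00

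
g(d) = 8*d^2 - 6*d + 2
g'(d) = 16*d - 6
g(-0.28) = 4.31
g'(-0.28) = -10.48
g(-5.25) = 254.00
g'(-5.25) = -90.00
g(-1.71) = 35.65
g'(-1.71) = -33.36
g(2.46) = 35.65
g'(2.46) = 33.36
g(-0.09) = 2.60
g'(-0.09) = -7.44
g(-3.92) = 148.45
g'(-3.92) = -68.72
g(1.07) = 4.74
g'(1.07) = 11.12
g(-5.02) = 233.72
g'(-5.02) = -86.32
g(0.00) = 2.00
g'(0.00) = -6.00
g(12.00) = 1082.00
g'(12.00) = 186.00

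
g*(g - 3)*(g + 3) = g^3 - 9*g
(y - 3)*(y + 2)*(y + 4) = y^3 + 3*y^2 - 10*y - 24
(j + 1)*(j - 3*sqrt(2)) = j^2 - 3*sqrt(2)*j + j - 3*sqrt(2)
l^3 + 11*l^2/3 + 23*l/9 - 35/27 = (l - 1/3)*(l + 5/3)*(l + 7/3)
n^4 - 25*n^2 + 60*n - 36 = (n - 3)*(n - 2)*(n - 1)*(n + 6)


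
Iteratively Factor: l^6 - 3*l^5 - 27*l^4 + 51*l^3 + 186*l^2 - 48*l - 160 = (l - 5)*(l^5 + 2*l^4 - 17*l^3 - 34*l^2 + 16*l + 32) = (l - 5)*(l + 4)*(l^4 - 2*l^3 - 9*l^2 + 2*l + 8) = (l - 5)*(l + 1)*(l + 4)*(l^3 - 3*l^2 - 6*l + 8) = (l - 5)*(l + 1)*(l + 2)*(l + 4)*(l^2 - 5*l + 4) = (l - 5)*(l - 1)*(l + 1)*(l + 2)*(l + 4)*(l - 4)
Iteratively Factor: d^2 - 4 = (d + 2)*(d - 2)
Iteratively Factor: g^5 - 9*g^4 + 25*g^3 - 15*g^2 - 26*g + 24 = (g - 2)*(g^4 - 7*g^3 + 11*g^2 + 7*g - 12) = (g - 2)*(g - 1)*(g^3 - 6*g^2 + 5*g + 12) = (g - 3)*(g - 2)*(g - 1)*(g^2 - 3*g - 4) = (g - 3)*(g - 2)*(g - 1)*(g + 1)*(g - 4)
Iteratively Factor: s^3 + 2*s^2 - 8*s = (s)*(s^2 + 2*s - 8) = s*(s - 2)*(s + 4)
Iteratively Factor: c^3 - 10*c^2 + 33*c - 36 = (c - 3)*(c^2 - 7*c + 12) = (c - 4)*(c - 3)*(c - 3)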